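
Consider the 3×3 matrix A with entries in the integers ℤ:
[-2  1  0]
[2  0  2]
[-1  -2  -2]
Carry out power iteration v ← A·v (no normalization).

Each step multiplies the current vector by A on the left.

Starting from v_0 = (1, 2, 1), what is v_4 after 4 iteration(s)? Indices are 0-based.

v_0 = (1, 2, 1).
v_1 = A·v_0 = (0, 4, -7).
v_2 = A·v_1 = (4, -14, 6).
v_3 = A·v_2 = (-22, 20, 12).
v_4 = A·v_3 = (64, -20, -42).

v_4 = (64, -20, -42)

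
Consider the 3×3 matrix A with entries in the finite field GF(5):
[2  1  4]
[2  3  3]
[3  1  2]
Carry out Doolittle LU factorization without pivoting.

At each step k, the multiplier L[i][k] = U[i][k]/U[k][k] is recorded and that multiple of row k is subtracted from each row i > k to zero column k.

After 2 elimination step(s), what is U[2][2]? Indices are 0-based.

U[2][2] = 2

Step 1: pivot at (0,0) is 2.
  row1 ← row1 − (1)·row0  ⇒  L[1][0]=1, U row1=(0, 2, 4)
  row2 ← row2 − (4)·row0  ⇒  L[2][0]=4, U row2=(0, 2, 1)
Step 2: pivot at (1,1) is 2.
  row2 ← row2 − (1)·row1  ⇒  L[2][1]=1, U row2=(0, 0, 2)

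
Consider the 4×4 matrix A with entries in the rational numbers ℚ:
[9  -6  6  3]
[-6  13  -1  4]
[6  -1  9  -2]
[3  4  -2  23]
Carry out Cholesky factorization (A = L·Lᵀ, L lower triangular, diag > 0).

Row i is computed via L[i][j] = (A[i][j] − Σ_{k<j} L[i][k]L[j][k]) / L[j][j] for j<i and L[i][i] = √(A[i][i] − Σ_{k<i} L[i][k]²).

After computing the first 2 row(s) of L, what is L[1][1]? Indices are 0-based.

Step 1: L[0][0] = √(9) = 3.
  L[1][0] = (-6) / L[0][0] = -2.
Step 2: L[1][1] = √(9) = 3.

L[1][1] = 3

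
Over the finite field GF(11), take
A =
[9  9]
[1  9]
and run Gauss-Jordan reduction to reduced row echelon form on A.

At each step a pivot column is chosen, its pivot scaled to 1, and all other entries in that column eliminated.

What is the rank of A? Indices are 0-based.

rank = 2

[1] R0 /= 9  ⇒  (1, 1)
     R1 -= 1·R0  ⇒  (0, 8)
[2] R1 /= 8  ⇒  (0, 1)
     R0 -= 1·R1  ⇒  (1, 0)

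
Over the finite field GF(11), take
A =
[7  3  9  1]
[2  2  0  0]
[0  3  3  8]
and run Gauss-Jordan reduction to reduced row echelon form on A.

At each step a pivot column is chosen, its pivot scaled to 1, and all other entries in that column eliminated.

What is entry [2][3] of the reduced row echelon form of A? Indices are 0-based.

M[2][3] = 4

step 1: normalize row 0 (÷7) = (1, 2, 6, 8)
  row 1: subtract 2×row0 = (0, 9, 10, 6)
step 2: normalize row 1 (÷9) = (0, 1, 6, 8)
  row 0: subtract 2×row1 = (1, 0, 5, 3)
  row 2: subtract 3×row1 = (0, 0, 7, 6)
step 3: normalize row 2 (÷7) = (0, 0, 1, 4)
  row 0: subtract 5×row2 = (1, 0, 0, 5)
  row 1: subtract 6×row2 = (0, 1, 0, 6)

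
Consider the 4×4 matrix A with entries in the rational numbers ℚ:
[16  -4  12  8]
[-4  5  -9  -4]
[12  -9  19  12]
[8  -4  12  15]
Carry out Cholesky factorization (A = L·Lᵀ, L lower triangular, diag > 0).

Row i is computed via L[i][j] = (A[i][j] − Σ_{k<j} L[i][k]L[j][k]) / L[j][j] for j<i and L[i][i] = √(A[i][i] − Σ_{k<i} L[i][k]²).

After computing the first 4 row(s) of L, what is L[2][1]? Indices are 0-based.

Step 1: L[0][0] = √(16) = 4.
  L[1][0] = (-4) / L[0][0] = -1.
Step 2: L[1][1] = √(4) = 2.
  L[2][0] = (12) / L[0][0] = 3.
  L[2][1] = (-6) / L[1][1] = -3.
Step 3: L[2][2] = √(1) = 1.
  L[3][0] = (8) / L[0][0] = 2.
  L[3][1] = (-2) / L[1][1] = -1.
  L[3][2] = (3) / L[2][2] = 3.
Step 4: L[3][3] = √(1) = 1.

L[2][1] = -3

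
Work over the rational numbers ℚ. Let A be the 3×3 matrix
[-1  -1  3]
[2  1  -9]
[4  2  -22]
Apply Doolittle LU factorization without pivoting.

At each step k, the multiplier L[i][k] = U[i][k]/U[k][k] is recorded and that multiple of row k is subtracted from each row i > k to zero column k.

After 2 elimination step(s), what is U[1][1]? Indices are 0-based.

[col 0] pivot -1
  R1 -= -2*R0 → (0, -1, -3)  (L[1][0] := -2)
  R2 -= -4*R0 → (0, -2, -10)  (L[2][0] := -4)
[col 1] pivot -1
  R2 -= 2*R1 → (0, 0, -4)  (L[2][1] := 2)

U[1][1] = -1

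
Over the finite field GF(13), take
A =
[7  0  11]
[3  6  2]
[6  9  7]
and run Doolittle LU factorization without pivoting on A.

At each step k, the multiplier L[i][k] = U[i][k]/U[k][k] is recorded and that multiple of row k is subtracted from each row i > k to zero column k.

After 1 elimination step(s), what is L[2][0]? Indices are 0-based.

[col 0] pivot 7
  R1 -= 6*R0 → (0, 6, 1)  (L[1][0] := 6)
  R2 -= 12*R0 → (0, 9, 5)  (L[2][0] := 12)

L[2][0] = 12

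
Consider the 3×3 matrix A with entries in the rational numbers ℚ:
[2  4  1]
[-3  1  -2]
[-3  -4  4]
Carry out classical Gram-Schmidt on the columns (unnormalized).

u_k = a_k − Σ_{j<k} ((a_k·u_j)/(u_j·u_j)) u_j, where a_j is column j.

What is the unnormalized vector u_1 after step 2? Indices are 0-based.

u_1 = (27/11, 73/22, -37/22)

Step 1: u_0 = a_0 = (2, -3, -3).
Step 2: u_1 = a_1 − (17/22)·u_0 = (27/11, 73/22, -37/22).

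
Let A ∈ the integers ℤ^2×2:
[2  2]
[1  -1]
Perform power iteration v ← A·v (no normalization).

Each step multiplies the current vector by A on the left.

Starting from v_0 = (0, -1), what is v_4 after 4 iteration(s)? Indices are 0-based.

v_4 = (-18, -11)

v_0 = (0, -1).
v_1 = A·v_0 = (-2, 1).
v_2 = A·v_1 = (-2, -3).
v_3 = A·v_2 = (-10, 1).
v_4 = A·v_3 = (-18, -11).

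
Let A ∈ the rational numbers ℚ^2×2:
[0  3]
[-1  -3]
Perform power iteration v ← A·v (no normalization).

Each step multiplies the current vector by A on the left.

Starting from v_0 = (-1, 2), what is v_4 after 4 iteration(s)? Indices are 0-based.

v_0 = (-1, 2).
v_1 = A·v_0 = (6, -5).
v_2 = A·v_1 = (-15, 9).
v_3 = A·v_2 = (27, -12).
v_4 = A·v_3 = (-36, 9).

v_4 = (-36, 9)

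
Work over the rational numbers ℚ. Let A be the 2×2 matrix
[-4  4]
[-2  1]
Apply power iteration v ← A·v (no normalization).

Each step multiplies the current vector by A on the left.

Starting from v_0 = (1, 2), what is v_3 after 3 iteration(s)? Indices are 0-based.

v_0 = (1, 2).
v_1 = A·v_0 = (4, 0).
v_2 = A·v_1 = (-16, -8).
v_3 = A·v_2 = (32, 24).

v_3 = (32, 24)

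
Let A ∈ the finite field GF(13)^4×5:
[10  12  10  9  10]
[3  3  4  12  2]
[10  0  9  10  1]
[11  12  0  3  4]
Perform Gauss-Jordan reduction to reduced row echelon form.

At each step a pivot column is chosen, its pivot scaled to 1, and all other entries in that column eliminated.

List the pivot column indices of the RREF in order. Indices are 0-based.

pivot(0,0)=10: scale R0 → (1, 9, 1, 10, 1)
  clear (1,0): R1 −= (3)R0 → (0, 2, 1, 8, 12)
  clear (2,0): R2 −= (10)R0 → (0, 1, 12, 1, 4)
  clear (3,0): R3 −= (11)R0 → (0, 4, 2, 10, 6)
pivot(1,1)=2: scale R1 → (0, 1, 7, 4, 6)
  clear (0,1): R0 −= (9)R1 → (1, 0, 3, 0, 12)
  clear (2,1): R2 −= (1)R1 → (0, 0, 5, 10, 11)
  clear (3,1): R3 −= (4)R1 → (0, 0, 0, 7, 8)
pivot(2,2)=5: scale R2 → (0, 0, 1, 2, 10)
  clear (0,2): R0 −= (3)R2 → (1, 0, 0, 7, 8)
  clear (1,2): R1 −= (7)R2 → (0, 1, 0, 3, 1)
pivot(3,3)=7: scale R3 → (0, 0, 0, 1, 3)
  clear (0,3): R0 −= (7)R3 → (1, 0, 0, 0, 0)
  clear (1,3): R1 −= (3)R3 → (0, 1, 0, 0, 5)
  clear (2,3): R2 −= (2)R3 → (0, 0, 1, 0, 4)

pivot columns: 0, 1, 2, 3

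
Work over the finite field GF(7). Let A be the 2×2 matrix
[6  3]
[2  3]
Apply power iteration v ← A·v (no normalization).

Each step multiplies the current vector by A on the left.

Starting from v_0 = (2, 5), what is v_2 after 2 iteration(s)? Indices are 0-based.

v_0 = (2, 5).
v_1 = A·v_0 = (6, 5).
v_2 = A·v_1 = (2, 6).

v_2 = (2, 6)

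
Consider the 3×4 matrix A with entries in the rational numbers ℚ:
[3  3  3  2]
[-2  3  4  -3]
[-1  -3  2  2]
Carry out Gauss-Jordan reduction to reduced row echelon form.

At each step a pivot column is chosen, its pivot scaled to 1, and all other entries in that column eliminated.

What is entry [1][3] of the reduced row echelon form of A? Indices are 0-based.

M[1][3] = -7/9

step 1: normalize row 0 (÷3) = (1, 1, 1, 2/3)
  row 1: subtract -2×row0 = (0, 5, 6, -5/3)
  row 2: subtract -1×row0 = (0, -2, 3, 8/3)
step 2: normalize row 1 (÷5) = (0, 1, 6/5, -1/3)
  row 0: subtract 1×row1 = (1, 0, -1/5, 1)
  row 2: subtract -2×row1 = (0, 0, 27/5, 2)
step 3: normalize row 2 (÷27/5) = (0, 0, 1, 10/27)
  row 0: subtract -1/5×row2 = (1, 0, 0, 29/27)
  row 1: subtract 6/5×row2 = (0, 1, 0, -7/9)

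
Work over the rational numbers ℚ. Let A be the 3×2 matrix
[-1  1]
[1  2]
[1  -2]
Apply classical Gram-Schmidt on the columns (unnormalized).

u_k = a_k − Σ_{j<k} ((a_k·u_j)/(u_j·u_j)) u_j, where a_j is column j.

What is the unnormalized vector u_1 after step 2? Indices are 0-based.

Step 1: u_0 = a_0 = (-1, 1, 1).
Step 2: u_1 = a_1 − (-1/3)·u_0 = (2/3, 7/3, -5/3).

u_1 = (2/3, 7/3, -5/3)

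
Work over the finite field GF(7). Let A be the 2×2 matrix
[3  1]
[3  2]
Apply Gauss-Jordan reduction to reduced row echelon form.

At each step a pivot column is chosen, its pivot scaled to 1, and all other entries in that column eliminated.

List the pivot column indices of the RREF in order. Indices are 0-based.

pivot columns: 0, 1

[1] R0 /= 3  ⇒  (1, 5)
     R1 -= 3·R0  ⇒  (0, 1)
[2] R1 /= 1  ⇒  (0, 1)
     R0 -= 5·R1  ⇒  (1, 0)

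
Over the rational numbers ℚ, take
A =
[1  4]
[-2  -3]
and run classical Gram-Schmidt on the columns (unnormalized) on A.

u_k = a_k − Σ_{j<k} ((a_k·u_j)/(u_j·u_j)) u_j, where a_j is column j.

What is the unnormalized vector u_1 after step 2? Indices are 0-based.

u_1 = (2, 1)

Step 1: u_0 = a_0 = (1, -2).
Step 2: u_1 = a_1 − (2)·u_0 = (2, 1).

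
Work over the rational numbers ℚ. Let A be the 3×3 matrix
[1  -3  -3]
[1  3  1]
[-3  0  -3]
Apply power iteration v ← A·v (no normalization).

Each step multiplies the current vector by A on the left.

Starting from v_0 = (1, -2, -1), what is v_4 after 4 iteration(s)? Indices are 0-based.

v_4 = (202, 70, -444)

v_0 = (1, -2, -1).
v_1 = A·v_0 = (10, -6, 0).
v_2 = A·v_1 = (28, -8, -30).
v_3 = A·v_2 = (142, -26, 6).
v_4 = A·v_3 = (202, 70, -444).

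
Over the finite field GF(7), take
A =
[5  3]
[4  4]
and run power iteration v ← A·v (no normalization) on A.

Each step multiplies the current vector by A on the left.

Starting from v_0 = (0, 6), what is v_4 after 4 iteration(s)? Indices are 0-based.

v_4 = (2, 1)

v_0 = (0, 6).
v_1 = A·v_0 = (4, 3).
v_2 = A·v_1 = (1, 0).
v_3 = A·v_2 = (5, 4).
v_4 = A·v_3 = (2, 1).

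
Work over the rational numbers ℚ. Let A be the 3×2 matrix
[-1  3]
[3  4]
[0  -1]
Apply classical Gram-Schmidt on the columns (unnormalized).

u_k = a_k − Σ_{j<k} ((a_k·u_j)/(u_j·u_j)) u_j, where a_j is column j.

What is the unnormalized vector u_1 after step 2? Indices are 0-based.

u_1 = (39/10, 13/10, -1)

Step 1: u_0 = a_0 = (-1, 3, 0).
Step 2: u_1 = a_1 − (9/10)·u_0 = (39/10, 13/10, -1).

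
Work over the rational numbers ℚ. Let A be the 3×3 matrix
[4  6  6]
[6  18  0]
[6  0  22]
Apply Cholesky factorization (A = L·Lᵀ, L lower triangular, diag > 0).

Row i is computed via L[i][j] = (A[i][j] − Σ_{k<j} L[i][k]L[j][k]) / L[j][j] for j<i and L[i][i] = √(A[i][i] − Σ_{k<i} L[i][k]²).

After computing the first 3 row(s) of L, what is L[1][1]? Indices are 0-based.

Step 1: L[0][0] = √(4) = 2.
  L[1][0] = (6) / L[0][0] = 3.
Step 2: L[1][1] = √(9) = 3.
  L[2][0] = (6) / L[0][0] = 3.
  L[2][1] = (-9) / L[1][1] = -3.
Step 3: L[2][2] = √(4) = 2.

L[1][1] = 3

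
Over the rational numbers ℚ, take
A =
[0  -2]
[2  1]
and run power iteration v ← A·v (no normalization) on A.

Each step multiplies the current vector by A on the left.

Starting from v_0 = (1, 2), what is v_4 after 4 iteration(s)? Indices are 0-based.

v_0 = (1, 2).
v_1 = A·v_0 = (-4, 4).
v_2 = A·v_1 = (-8, -4).
v_3 = A·v_2 = (8, -20).
v_4 = A·v_3 = (40, -4).

v_4 = (40, -4)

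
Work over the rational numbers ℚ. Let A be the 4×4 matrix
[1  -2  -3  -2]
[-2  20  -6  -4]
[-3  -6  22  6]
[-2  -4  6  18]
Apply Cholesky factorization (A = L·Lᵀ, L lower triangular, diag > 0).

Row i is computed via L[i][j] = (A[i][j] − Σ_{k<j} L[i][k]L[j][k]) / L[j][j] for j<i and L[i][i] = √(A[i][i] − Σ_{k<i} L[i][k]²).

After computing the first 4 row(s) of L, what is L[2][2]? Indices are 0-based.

L[2][2] = 2

Step 1: L[0][0] = √(1) = 1.
  L[1][0] = (-2) / L[0][0] = -2.
Step 2: L[1][1] = √(16) = 4.
  L[2][0] = (-3) / L[0][0] = -3.
  L[2][1] = (-12) / L[1][1] = -3.
Step 3: L[2][2] = √(4) = 2.
  L[3][0] = (-2) / L[0][0] = -2.
  L[3][1] = (-8) / L[1][1] = -2.
  L[3][2] = (-6) / L[2][2] = -3.
Step 4: L[3][3] = √(1) = 1.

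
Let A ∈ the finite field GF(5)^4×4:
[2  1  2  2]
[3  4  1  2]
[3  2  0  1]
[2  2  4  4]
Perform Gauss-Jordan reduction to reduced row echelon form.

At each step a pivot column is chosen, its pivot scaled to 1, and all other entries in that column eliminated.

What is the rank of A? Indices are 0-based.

rank = 4

[1] R0 /= 2  ⇒  (1, 3, 1, 1)
     R1 -= 3·R0  ⇒  (0, 0, 3, 4)
     R2 -= 3·R0  ⇒  (0, 3, 2, 3)
     R3 -= 2·R0  ⇒  (0, 1, 2, 2)
[2] R1 <-> R2
[2] R1 /= 3  ⇒  (0, 1, 4, 1)
     R0 -= 3·R1  ⇒  (1, 0, 4, 3)
     R3 -= 1·R1  ⇒  (0, 0, 3, 1)
[3] R2 /= 3  ⇒  (0, 0, 1, 3)
     R0 -= 4·R2  ⇒  (1, 0, 0, 1)
     R1 -= 4·R2  ⇒  (0, 1, 0, 4)
     R3 -= 3·R2  ⇒  (0, 0, 0, 2)
[4] R3 /= 2  ⇒  (0, 0, 0, 1)
     R0 -= 1·R3  ⇒  (1, 0, 0, 0)
     R1 -= 4·R3  ⇒  (0, 1, 0, 0)
     R2 -= 3·R3  ⇒  (0, 0, 1, 0)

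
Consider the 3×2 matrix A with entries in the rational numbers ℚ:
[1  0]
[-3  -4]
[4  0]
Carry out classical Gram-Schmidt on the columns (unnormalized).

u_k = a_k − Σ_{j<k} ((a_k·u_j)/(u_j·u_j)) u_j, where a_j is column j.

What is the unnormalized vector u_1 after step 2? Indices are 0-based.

Step 1: u_0 = a_0 = (1, -3, 4).
Step 2: u_1 = a_1 − (6/13)·u_0 = (-6/13, -34/13, -24/13).

u_1 = (-6/13, -34/13, -24/13)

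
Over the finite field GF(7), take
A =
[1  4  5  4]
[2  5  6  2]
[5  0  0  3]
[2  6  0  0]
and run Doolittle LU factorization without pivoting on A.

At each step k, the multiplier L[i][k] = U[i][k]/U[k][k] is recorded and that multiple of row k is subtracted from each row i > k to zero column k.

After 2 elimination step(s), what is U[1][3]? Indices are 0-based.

U[1][3] = 1

k=0: U[0][0]=1
  eliminate (1,0): mult=2, new row 1: (0, 4, 3, 1); set L[1][0]=2
  eliminate (2,0): mult=5, new row 2: (0, 1, 3, 4); set L[2][0]=5
  eliminate (3,0): mult=2, new row 3: (0, 5, 4, 6); set L[3][0]=2
k=1: U[1][1]=4
  eliminate (2,1): mult=2, new row 2: (0, 0, 4, 2); set L[2][1]=2
  eliminate (3,1): mult=3, new row 3: (0, 0, 2, 3); set L[3][1]=3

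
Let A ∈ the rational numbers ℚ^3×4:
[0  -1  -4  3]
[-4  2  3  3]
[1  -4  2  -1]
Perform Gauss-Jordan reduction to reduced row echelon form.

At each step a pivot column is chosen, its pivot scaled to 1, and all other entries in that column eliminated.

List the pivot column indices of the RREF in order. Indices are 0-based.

pivot columns: 0, 1, 2

step 1: exchange rows 0,1
step 1: normalize row 0 (÷-4) = (1, -1/2, -3/4, -3/4)
  row 2: subtract 1×row0 = (0, -7/2, 11/4, -1/4)
step 2: normalize row 1 (÷-1) = (0, 1, 4, -3)
  row 0: subtract -1/2×row1 = (1, 0, 5/4, -9/4)
  row 2: subtract -7/2×row1 = (0, 0, 67/4, -43/4)
step 3: normalize row 2 (÷67/4) = (0, 0, 1, -43/67)
  row 0: subtract 5/4×row2 = (1, 0, 0, -97/67)
  row 1: subtract 4×row2 = (0, 1, 0, -29/67)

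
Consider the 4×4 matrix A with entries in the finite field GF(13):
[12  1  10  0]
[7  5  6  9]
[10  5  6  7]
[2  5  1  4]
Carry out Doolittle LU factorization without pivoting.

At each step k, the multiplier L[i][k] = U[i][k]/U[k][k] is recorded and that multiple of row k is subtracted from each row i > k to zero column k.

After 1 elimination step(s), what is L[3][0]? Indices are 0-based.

Step 1: pivot at (0,0) is 12.
  row1 ← row1 − (6)·row0  ⇒  L[1][0]=6, U row1=(0, 12, 11, 9)
  row2 ← row2 − (3)·row0  ⇒  L[2][0]=3, U row2=(0, 2, 2, 7)
  row3 ← row3 − (11)·row0  ⇒  L[3][0]=11, U row3=(0, 7, 8, 4)

L[3][0] = 11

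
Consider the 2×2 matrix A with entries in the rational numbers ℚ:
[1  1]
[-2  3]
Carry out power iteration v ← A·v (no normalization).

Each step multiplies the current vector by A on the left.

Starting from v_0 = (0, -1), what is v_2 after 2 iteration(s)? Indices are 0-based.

v_0 = (0, -1).
v_1 = A·v_0 = (-1, -3).
v_2 = A·v_1 = (-4, -7).

v_2 = (-4, -7)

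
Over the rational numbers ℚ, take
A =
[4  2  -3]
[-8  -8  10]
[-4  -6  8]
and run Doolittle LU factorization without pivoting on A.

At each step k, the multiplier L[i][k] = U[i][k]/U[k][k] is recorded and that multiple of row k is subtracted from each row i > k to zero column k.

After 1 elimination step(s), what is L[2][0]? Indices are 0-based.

L[2][0] = -1

Step 1: pivot at (0,0) is 4.
  row1 ← row1 − (-2)·row0  ⇒  L[1][0]=-2, U row1=(0, -4, 4)
  row2 ← row2 − (-1)·row0  ⇒  L[2][0]=-1, U row2=(0, -4, 5)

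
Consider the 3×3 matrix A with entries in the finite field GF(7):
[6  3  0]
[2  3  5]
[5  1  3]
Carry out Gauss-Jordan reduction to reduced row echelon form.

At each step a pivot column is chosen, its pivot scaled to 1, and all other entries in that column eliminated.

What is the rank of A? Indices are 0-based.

rank = 3

pivot(0,0)=6: scale R0 → (1, 4, 0)
  clear (1,0): R1 −= (2)R0 → (0, 2, 5)
  clear (2,0): R2 −= (5)R0 → (0, 2, 3)
pivot(1,1)=2: scale R1 → (0, 1, 6)
  clear (0,1): R0 −= (4)R1 → (1, 0, 4)
  clear (2,1): R2 −= (2)R1 → (0, 0, 5)
pivot(2,2)=5: scale R2 → (0, 0, 1)
  clear (0,2): R0 −= (4)R2 → (1, 0, 0)
  clear (1,2): R1 −= (6)R2 → (0, 1, 0)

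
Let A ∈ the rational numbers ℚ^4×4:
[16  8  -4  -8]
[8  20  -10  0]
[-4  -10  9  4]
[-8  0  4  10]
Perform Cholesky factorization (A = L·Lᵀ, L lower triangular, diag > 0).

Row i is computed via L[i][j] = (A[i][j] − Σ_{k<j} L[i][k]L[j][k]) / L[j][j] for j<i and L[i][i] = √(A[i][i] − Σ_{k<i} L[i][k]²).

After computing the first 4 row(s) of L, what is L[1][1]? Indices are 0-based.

Step 1: L[0][0] = √(16) = 4.
  L[1][0] = (8) / L[0][0] = 2.
Step 2: L[1][1] = √(16) = 4.
  L[2][0] = (-4) / L[0][0] = -1.
  L[2][1] = (-8) / L[1][1] = -2.
Step 3: L[2][2] = √(4) = 2.
  L[3][0] = (-8) / L[0][0] = -2.
  L[3][1] = (4) / L[1][1] = 1.
  L[3][2] = (4) / L[2][2] = 2.
Step 4: L[3][3] = √(1) = 1.

L[1][1] = 4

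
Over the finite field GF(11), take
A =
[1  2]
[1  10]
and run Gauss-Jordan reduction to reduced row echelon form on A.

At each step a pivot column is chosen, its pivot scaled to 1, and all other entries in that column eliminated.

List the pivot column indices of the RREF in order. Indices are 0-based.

pivot columns: 0, 1

[1] R0 /= 1  ⇒  (1, 2)
     R1 -= 1·R0  ⇒  (0, 8)
[2] R1 /= 8  ⇒  (0, 1)
     R0 -= 2·R1  ⇒  (1, 0)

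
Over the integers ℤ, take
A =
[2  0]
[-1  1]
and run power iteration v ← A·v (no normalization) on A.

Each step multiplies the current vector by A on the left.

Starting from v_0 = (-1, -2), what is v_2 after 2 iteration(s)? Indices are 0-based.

v_0 = (-1, -2).
v_1 = A·v_0 = (-2, -1).
v_2 = A·v_1 = (-4, 1).

v_2 = (-4, 1)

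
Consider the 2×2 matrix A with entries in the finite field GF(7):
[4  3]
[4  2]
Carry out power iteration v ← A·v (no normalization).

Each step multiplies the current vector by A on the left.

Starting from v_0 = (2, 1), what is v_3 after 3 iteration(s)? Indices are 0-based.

v_0 = (2, 1).
v_1 = A·v_0 = (4, 3).
v_2 = A·v_1 = (4, 1).
v_3 = A·v_2 = (5, 4).

v_3 = (5, 4)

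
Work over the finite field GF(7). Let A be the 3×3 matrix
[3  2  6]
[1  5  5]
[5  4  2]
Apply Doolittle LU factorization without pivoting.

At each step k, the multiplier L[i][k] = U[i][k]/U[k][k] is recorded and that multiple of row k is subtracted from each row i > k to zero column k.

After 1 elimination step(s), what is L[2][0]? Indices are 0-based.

Step 1: pivot at (0,0) is 3.
  row1 ← row1 − (5)·row0  ⇒  L[1][0]=5, U row1=(0, 2, 3)
  row2 ← row2 − (4)·row0  ⇒  L[2][0]=4, U row2=(0, 3, 6)

L[2][0] = 4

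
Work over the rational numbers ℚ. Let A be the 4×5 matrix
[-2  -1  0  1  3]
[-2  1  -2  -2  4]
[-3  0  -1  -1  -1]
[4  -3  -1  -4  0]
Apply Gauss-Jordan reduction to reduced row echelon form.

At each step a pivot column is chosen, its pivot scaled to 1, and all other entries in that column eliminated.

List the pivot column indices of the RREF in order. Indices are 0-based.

pivot columns: 0, 1, 2, 3

[1] R0 /= -2  ⇒  (1, 1/2, 0, -1/2, -3/2)
     R1 -= -2·R0  ⇒  (0, 2, -2, -3, 1)
     R2 -= -3·R0  ⇒  (0, 3/2, -1, -5/2, -11/2)
     R3 -= 4·R0  ⇒  (0, -5, -1, -2, 6)
[2] R1 /= 2  ⇒  (0, 1, -1, -3/2, 1/2)
     R0 -= 1/2·R1  ⇒  (1, 0, 1/2, 1/4, -7/4)
     R2 -= 3/2·R1  ⇒  (0, 0, 1/2, -1/4, -25/4)
     R3 -= -5·R1  ⇒  (0, 0, -6, -19/2, 17/2)
[3] R2 /= 1/2  ⇒  (0, 0, 1, -1/2, -25/2)
     R0 -= 1/2·R2  ⇒  (1, 0, 0, 1/2, 9/2)
     R1 -= -1·R2  ⇒  (0, 1, 0, -2, -12)
     R3 -= -6·R2  ⇒  (0, 0, 0, -25/2, -133/2)
[4] R3 /= -25/2  ⇒  (0, 0, 0, 1, 133/25)
     R0 -= 1/2·R3  ⇒  (1, 0, 0, 0, 46/25)
     R1 -= -2·R3  ⇒  (0, 1, 0, 0, -34/25)
     R2 -= -1/2·R3  ⇒  (0, 0, 1, 0, -246/25)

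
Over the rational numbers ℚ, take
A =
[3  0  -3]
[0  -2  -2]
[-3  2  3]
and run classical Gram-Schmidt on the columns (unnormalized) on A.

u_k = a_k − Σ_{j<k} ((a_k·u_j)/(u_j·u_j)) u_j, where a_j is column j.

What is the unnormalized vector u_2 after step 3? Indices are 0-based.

u_2 = (-2/3, -2/3, -2/3)

Step 1: u_0 = a_0 = (3, 0, -3).
Step 2: u_1 = a_1 − (-1/3)·u_0 = (1, -2, 1).
Step 3: u_2 = a_2 − (-1)·u_0 − (2/3)·u_1 = (-2/3, -2/3, -2/3).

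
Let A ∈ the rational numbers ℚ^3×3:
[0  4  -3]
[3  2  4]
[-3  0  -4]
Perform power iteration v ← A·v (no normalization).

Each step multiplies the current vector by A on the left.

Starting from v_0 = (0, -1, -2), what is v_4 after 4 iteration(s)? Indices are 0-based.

v_4 = (-2264, 1318, -1934)

v_0 = (0, -1, -2).
v_1 = A·v_0 = (2, -10, 8).
v_2 = A·v_1 = (-64, 18, -38).
v_3 = A·v_2 = (186, -308, 344).
v_4 = A·v_3 = (-2264, 1318, -1934).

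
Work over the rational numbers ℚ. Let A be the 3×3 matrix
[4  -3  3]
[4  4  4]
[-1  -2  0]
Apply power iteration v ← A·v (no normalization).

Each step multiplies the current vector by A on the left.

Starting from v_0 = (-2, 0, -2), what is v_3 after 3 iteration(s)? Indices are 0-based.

v_3 = (466, -272, 226)

v_0 = (-2, 0, -2).
v_1 = A·v_0 = (-14, -16, 2).
v_2 = A·v_1 = (-2, -112, 46).
v_3 = A·v_2 = (466, -272, 226).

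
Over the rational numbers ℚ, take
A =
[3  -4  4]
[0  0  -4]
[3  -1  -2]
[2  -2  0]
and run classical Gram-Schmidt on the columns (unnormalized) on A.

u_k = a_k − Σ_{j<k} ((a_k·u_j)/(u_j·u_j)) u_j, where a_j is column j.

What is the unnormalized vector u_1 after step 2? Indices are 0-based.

u_1 = (-31/22, 0, 35/22, -3/11)

Step 1: u_0 = a_0 = (3, 0, 3, 2).
Step 2: u_1 = a_1 − (-19/22)·u_0 = (-31/22, 0, 35/22, -3/11).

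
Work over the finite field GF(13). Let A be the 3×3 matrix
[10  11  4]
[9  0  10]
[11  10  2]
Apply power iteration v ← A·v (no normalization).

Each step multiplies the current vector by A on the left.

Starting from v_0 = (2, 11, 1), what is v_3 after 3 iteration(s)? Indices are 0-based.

v_0 = (2, 11, 1).
v_1 = A·v_0 = (2, 2, 4).
v_2 = A·v_1 = (6, 6, 11).
v_3 = A·v_2 = (1, 8, 5).

v_3 = (1, 8, 5)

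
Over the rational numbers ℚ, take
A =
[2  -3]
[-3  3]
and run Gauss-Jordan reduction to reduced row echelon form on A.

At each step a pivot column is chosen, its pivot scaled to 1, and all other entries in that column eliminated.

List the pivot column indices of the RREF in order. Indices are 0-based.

pivot columns: 0, 1

step 1: normalize row 0 (÷2) = (1, -3/2)
  row 1: subtract -3×row0 = (0, -3/2)
step 2: normalize row 1 (÷-3/2) = (0, 1)
  row 0: subtract -3/2×row1 = (1, 0)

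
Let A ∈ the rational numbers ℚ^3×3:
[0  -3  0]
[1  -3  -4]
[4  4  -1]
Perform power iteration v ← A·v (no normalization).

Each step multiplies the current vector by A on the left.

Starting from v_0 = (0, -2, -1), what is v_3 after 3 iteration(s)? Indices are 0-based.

v_0 = (0, -2, -1).
v_1 = A·v_0 = (6, 10, -7).
v_2 = A·v_1 = (-30, 4, 71).
v_3 = A·v_2 = (-12, -326, -175).

v_3 = (-12, -326, -175)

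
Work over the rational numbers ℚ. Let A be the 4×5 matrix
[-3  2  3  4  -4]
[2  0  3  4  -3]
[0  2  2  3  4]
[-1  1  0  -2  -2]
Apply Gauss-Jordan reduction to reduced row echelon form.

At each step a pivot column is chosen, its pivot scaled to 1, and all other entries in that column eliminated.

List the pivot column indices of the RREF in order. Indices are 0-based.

pivot columns: 0, 1, 2, 3

[1] R0 /= -3  ⇒  (1, -2/3, -1, -4/3, 4/3)
     R1 -= 2·R0  ⇒  (0, 4/3, 5, 20/3, -17/3)
     R3 -= -1·R0  ⇒  (0, 1/3, -1, -10/3, -2/3)
[2] R1 /= 4/3  ⇒  (0, 1, 15/4, 5, -17/4)
     R0 -= -2/3·R1  ⇒  (1, 0, 3/2, 2, -3/2)
     R2 -= 2·R1  ⇒  (0, 0, -11/2, -7, 25/2)
     R3 -= 1/3·R1  ⇒  (0, 0, -9/4, -5, 3/4)
[3] R2 /= -11/2  ⇒  (0, 0, 1, 14/11, -25/11)
     R0 -= 3/2·R2  ⇒  (1, 0, 0, 1/11, 21/11)
     R1 -= 15/4·R2  ⇒  (0, 1, 0, 5/22, 47/11)
     R3 -= -9/4·R2  ⇒  (0, 0, 0, -47/22, -48/11)
[4] R3 /= -47/22  ⇒  (0, 0, 0, 1, 96/47)
     R0 -= 1/11·R3  ⇒  (1, 0, 0, 0, 81/47)
     R1 -= 5/22·R3  ⇒  (0, 1, 0, 0, 179/47)
     R2 -= 14/11·R3  ⇒  (0, 0, 1, 0, -229/47)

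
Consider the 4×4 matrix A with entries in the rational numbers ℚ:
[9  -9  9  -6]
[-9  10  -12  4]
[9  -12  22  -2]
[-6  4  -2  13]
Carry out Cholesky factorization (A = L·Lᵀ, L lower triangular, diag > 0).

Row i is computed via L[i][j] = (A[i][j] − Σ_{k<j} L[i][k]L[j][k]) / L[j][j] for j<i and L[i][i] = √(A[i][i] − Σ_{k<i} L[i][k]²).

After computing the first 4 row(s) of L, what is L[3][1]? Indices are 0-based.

Step 1: L[0][0] = √(9) = 3.
  L[1][0] = (-9) / L[0][0] = -3.
Step 2: L[1][1] = √(1) = 1.
  L[2][0] = (9) / L[0][0] = 3.
  L[2][1] = (-3) / L[1][1] = -3.
Step 3: L[2][2] = √(4) = 2.
  L[3][0] = (-6) / L[0][0] = -2.
  L[3][1] = (-2) / L[1][1] = -2.
  L[3][2] = (-2) / L[2][2] = -1.
Step 4: L[3][3] = √(4) = 2.

L[3][1] = -2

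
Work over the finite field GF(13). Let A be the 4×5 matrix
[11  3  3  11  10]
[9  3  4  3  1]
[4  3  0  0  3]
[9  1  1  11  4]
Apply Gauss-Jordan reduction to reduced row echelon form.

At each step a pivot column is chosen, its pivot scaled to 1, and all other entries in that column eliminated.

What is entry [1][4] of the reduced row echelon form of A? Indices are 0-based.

M[1][4] = 8

[1] R0 /= 11  ⇒  (1, 5, 5, 1, 8)
     R1 -= 9·R0  ⇒  (0, 10, 11, 7, 7)
     R2 -= 4·R0  ⇒  (0, 9, 6, 9, 10)
     R3 -= 9·R0  ⇒  (0, 8, 8, 2, 10)
[2] R1 /= 10  ⇒  (0, 1, 5, 2, 2)
     R0 -= 5·R1  ⇒  (1, 0, 6, 4, 11)
     R2 -= 9·R1  ⇒  (0, 0, 0, 4, 5)
     R3 -= 8·R1  ⇒  (0, 0, 7, 12, 7)
[3] R2 <-> R3
[3] R2 /= 7  ⇒  (0, 0, 1, 11, 1)
     R0 -= 6·R2  ⇒  (1, 0, 0, 3, 5)
     R1 -= 5·R2  ⇒  (0, 1, 0, 12, 10)
[4] R3 /= 4  ⇒  (0, 0, 0, 1, 11)
     R0 -= 3·R3  ⇒  (1, 0, 0, 0, 11)
     R1 -= 12·R3  ⇒  (0, 1, 0, 0, 8)
     R2 -= 11·R3  ⇒  (0, 0, 1, 0, 10)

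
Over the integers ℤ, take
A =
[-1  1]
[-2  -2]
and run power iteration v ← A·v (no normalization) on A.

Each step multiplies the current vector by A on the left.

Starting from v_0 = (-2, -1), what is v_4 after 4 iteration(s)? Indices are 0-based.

v_4 = (37, 2)

v_0 = (-2, -1).
v_1 = A·v_0 = (1, 6).
v_2 = A·v_1 = (5, -14).
v_3 = A·v_2 = (-19, 18).
v_4 = A·v_3 = (37, 2).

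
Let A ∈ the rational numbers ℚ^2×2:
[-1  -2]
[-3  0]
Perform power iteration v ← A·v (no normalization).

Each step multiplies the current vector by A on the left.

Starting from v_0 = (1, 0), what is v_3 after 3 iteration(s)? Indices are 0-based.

v_0 = (1, 0).
v_1 = A·v_0 = (-1, -3).
v_2 = A·v_1 = (7, 3).
v_3 = A·v_2 = (-13, -21).

v_3 = (-13, -21)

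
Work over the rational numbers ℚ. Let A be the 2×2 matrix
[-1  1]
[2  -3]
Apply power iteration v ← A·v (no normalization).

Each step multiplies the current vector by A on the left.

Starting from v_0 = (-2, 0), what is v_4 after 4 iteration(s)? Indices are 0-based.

v_0 = (-2, 0).
v_1 = A·v_0 = (2, -4).
v_2 = A·v_1 = (-6, 16).
v_3 = A·v_2 = (22, -60).
v_4 = A·v_3 = (-82, 224).

v_4 = (-82, 224)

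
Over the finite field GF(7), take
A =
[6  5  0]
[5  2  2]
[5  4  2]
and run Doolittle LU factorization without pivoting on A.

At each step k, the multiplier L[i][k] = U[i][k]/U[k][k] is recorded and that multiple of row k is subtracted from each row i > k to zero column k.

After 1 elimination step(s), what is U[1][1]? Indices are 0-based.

U[1][1] = 6

k=0: U[0][0]=6
  eliminate (1,0): mult=2, new row 1: (0, 6, 2); set L[1][0]=2
  eliminate (2,0): mult=2, new row 2: (0, 1, 2); set L[2][0]=2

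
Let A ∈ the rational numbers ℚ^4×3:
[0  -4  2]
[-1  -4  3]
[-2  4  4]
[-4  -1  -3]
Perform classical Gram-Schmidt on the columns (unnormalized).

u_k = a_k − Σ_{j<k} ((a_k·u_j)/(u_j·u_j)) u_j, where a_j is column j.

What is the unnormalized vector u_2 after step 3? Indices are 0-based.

u_2 = (94/49, 436/147, 614/147, -416/147)

Step 1: u_0 = a_0 = (0, -1, -2, -4).
Step 2: u_1 = a_1 − (0)·u_0 = (-4, -4, 4, -1).
Step 3: u_2 = a_2 − (1/21)·u_0 − (-1/49)·u_1 = (94/49, 436/147, 614/147, -416/147).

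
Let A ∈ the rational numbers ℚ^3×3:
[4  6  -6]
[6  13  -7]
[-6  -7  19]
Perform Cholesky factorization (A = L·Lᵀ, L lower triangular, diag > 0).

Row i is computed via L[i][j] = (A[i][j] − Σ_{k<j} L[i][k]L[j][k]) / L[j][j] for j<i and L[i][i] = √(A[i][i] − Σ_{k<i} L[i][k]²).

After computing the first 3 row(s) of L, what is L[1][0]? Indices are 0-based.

Step 1: L[0][0] = √(4) = 2.
  L[1][0] = (6) / L[0][0] = 3.
Step 2: L[1][1] = √(4) = 2.
  L[2][0] = (-6) / L[0][0] = -3.
  L[2][1] = (2) / L[1][1] = 1.
Step 3: L[2][2] = √(9) = 3.

L[1][0] = 3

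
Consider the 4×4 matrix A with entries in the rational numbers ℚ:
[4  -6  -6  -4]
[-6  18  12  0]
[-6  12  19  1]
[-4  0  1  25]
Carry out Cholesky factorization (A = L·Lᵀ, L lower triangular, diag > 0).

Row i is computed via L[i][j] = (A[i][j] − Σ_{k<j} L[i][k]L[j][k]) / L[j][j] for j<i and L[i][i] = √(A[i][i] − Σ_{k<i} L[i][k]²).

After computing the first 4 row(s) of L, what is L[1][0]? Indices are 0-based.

L[1][0] = -3

Step 1: L[0][0] = √(4) = 2.
  L[1][0] = (-6) / L[0][0] = -3.
Step 2: L[1][1] = √(9) = 3.
  L[2][0] = (-6) / L[0][0] = -3.
  L[2][1] = (3) / L[1][1] = 1.
Step 3: L[2][2] = √(9) = 3.
  L[3][0] = (-4) / L[0][0] = -2.
  L[3][1] = (-6) / L[1][1] = -2.
  L[3][2] = (-3) / L[2][2] = -1.
Step 4: L[3][3] = √(16) = 4.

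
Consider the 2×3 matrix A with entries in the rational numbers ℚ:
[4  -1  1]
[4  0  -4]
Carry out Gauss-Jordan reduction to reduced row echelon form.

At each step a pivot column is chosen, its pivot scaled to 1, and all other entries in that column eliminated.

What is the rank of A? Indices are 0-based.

rank = 2

[1] R0 /= 4  ⇒  (1, -1/4, 1/4)
     R1 -= 4·R0  ⇒  (0, 1, -5)
[2] R1 /= 1  ⇒  (0, 1, -5)
     R0 -= -1/4·R1  ⇒  (1, 0, -1)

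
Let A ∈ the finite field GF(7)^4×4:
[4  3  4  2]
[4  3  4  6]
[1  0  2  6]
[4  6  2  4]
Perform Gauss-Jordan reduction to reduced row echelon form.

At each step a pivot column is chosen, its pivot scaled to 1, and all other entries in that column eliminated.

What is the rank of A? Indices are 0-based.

rank = 4

pivot(0,0)=4: scale R0 → (1, 6, 1, 4)
  clear (1,0): R1 −= (4)R0 → (0, 0, 0, 4)
  clear (2,0): R2 −= (1)R0 → (0, 1, 1, 2)
  clear (3,0): R3 −= (4)R0 → (0, 3, 5, 2)
pivot(1,1): swap R1↔R2
pivot(1,1)=1: scale R1 → (0, 1, 1, 2)
  clear (0,1): R0 −= (6)R1 → (1, 0, 2, 6)
  clear (3,1): R3 −= (3)R1 → (0, 0, 2, 3)
pivot(2,2): swap R2↔R3
pivot(2,2)=2: scale R2 → (0, 0, 1, 5)
  clear (0,2): R0 −= (2)R2 → (1, 0, 0, 3)
  clear (1,2): R1 −= (1)R2 → (0, 1, 0, 4)
pivot(3,3)=4: scale R3 → (0, 0, 0, 1)
  clear (0,3): R0 −= (3)R3 → (1, 0, 0, 0)
  clear (1,3): R1 −= (4)R3 → (0, 1, 0, 0)
  clear (2,3): R2 −= (5)R3 → (0, 0, 1, 0)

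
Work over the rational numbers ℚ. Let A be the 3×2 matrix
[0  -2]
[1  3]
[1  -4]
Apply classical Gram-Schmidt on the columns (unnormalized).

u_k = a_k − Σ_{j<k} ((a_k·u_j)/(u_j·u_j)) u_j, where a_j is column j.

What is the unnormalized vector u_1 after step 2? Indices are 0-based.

u_1 = (-2, 7/2, -7/2)

Step 1: u_0 = a_0 = (0, 1, 1).
Step 2: u_1 = a_1 − (-1/2)·u_0 = (-2, 7/2, -7/2).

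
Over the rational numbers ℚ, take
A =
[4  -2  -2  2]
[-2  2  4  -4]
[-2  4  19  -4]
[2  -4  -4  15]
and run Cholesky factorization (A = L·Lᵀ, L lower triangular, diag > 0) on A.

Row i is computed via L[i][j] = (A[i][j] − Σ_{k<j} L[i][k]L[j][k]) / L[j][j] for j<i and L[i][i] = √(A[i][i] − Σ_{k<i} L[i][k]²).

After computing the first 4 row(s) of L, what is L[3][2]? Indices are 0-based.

Step 1: L[0][0] = √(4) = 2.
  L[1][0] = (-2) / L[0][0] = -1.
Step 2: L[1][1] = √(1) = 1.
  L[2][0] = (-2) / L[0][0] = -1.
  L[2][1] = (3) / L[1][1] = 3.
Step 3: L[2][2] = √(9) = 3.
  L[3][0] = (2) / L[0][0] = 1.
  L[3][1] = (-3) / L[1][1] = -3.
  L[3][2] = (6) / L[2][2] = 2.
Step 4: L[3][3] = √(1) = 1.

L[3][2] = 2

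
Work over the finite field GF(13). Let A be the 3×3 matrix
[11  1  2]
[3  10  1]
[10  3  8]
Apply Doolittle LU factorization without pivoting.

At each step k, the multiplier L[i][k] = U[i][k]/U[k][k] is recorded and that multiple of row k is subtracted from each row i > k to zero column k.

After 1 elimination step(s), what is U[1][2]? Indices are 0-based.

[col 0] pivot 11
  R1 -= 5*R0 → (0, 5, 4)  (L[1][0] := 5)
  R2 -= 8*R0 → (0, 8, 5)  (L[2][0] := 8)

U[1][2] = 4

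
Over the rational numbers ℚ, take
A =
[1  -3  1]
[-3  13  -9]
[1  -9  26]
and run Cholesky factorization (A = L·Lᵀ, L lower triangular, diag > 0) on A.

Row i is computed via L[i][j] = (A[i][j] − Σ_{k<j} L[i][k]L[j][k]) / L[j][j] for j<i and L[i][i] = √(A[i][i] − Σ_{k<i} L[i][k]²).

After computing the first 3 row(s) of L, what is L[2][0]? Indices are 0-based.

L[2][0] = 1

Step 1: L[0][0] = √(1) = 1.
  L[1][0] = (-3) / L[0][0] = -3.
Step 2: L[1][1] = √(4) = 2.
  L[2][0] = (1) / L[0][0] = 1.
  L[2][1] = (-6) / L[1][1] = -3.
Step 3: L[2][2] = √(16) = 4.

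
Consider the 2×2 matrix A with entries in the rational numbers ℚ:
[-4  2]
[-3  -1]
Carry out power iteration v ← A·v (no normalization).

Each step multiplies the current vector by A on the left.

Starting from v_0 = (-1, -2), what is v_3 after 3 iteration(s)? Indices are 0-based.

v_3 = (-50, -25)

v_0 = (-1, -2).
v_1 = A·v_0 = (0, 5).
v_2 = A·v_1 = (10, -5).
v_3 = A·v_2 = (-50, -25).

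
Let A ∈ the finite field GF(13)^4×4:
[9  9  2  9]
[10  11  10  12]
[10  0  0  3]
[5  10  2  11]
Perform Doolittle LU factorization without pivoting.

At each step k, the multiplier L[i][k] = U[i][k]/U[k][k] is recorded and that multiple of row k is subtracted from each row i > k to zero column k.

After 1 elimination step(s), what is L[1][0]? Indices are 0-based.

[col 0] pivot 9
  R1 -= 4*R0 → (0, 1, 2, 2)  (L[1][0] := 4)
  R2 -= 4*R0 → (0, 3, 5, 6)  (L[2][0] := 4)
  R3 -= 2*R0 → (0, 5, 11, 6)  (L[3][0] := 2)

L[1][0] = 4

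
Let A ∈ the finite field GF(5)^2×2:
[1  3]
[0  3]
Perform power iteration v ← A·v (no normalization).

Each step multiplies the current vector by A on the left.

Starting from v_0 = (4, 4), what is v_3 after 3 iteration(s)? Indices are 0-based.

v_3 = (0, 3)

v_0 = (4, 4).
v_1 = A·v_0 = (1, 2).
v_2 = A·v_1 = (2, 1).
v_3 = A·v_2 = (0, 3).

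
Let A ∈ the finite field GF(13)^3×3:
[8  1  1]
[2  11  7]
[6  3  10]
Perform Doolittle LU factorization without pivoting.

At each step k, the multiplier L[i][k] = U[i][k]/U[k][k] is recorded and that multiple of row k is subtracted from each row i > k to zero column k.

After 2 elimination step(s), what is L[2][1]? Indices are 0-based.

L[2][1] = 12

k=0: U[0][0]=8
  eliminate (1,0): mult=10, new row 1: (0, 1, 10); set L[1][0]=10
  eliminate (2,0): mult=4, new row 2: (0, 12, 6); set L[2][0]=4
k=1: U[1][1]=1
  eliminate (2,1): mult=12, new row 2: (0, 0, 3); set L[2][1]=12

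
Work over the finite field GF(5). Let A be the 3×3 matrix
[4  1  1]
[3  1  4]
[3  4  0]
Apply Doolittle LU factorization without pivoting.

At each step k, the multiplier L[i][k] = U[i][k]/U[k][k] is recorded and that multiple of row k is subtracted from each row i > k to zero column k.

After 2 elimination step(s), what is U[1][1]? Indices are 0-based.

Step 1: pivot at (0,0) is 4.
  row1 ← row1 − (2)·row0  ⇒  L[1][0]=2, U row1=(0, 4, 2)
  row2 ← row2 − (2)·row0  ⇒  L[2][0]=2, U row2=(0, 2, 3)
Step 2: pivot at (1,1) is 4.
  row2 ← row2 − (3)·row1  ⇒  L[2][1]=3, U row2=(0, 0, 2)

U[1][1] = 4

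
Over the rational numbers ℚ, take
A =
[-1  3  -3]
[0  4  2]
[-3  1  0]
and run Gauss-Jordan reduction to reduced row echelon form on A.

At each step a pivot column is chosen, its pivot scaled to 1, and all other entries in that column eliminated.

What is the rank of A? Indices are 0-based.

rank = 3

step 1: normalize row 0 (÷-1) = (1, -3, 3)
  row 2: subtract -3×row0 = (0, -8, 9)
step 2: normalize row 1 (÷4) = (0, 1, 1/2)
  row 0: subtract -3×row1 = (1, 0, 9/2)
  row 2: subtract -8×row1 = (0, 0, 13)
step 3: normalize row 2 (÷13) = (0, 0, 1)
  row 0: subtract 9/2×row2 = (1, 0, 0)
  row 1: subtract 1/2×row2 = (0, 1, 0)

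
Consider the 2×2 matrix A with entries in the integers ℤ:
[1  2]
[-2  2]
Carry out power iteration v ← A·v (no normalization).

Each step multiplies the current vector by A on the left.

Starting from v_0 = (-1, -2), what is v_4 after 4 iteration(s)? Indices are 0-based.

v_0 = (-1, -2).
v_1 = A·v_0 = (-5, -2).
v_2 = A·v_1 = (-9, 6).
v_3 = A·v_2 = (3, 30).
v_4 = A·v_3 = (63, 54).

v_4 = (63, 54)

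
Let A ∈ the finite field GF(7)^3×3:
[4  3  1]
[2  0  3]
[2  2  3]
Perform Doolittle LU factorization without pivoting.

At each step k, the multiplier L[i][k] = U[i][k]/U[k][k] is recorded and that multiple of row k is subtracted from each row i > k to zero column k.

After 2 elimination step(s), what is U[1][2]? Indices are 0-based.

[col 0] pivot 4
  R1 -= 4*R0 → (0, 2, 6)  (L[1][0] := 4)
  R2 -= 4*R0 → (0, 4, 6)  (L[2][0] := 4)
[col 1] pivot 2
  R2 -= 2*R1 → (0, 0, 1)  (L[2][1] := 2)

U[1][2] = 6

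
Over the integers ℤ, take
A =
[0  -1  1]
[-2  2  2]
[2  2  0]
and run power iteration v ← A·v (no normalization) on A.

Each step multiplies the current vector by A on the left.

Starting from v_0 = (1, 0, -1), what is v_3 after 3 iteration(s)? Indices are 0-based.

v_0 = (1, 0, -1).
v_1 = A·v_0 = (-1, -4, 2).
v_2 = A·v_1 = (6, -2, -10).
v_3 = A·v_2 = (-8, -36, 8).

v_3 = (-8, -36, 8)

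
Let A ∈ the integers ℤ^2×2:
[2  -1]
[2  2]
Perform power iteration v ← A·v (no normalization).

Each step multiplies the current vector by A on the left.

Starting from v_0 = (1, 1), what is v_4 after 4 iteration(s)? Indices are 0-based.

v_0 = (1, 1).
v_1 = A·v_0 = (1, 4).
v_2 = A·v_1 = (-2, 10).
v_3 = A·v_2 = (-14, 16).
v_4 = A·v_3 = (-44, 4).

v_4 = (-44, 4)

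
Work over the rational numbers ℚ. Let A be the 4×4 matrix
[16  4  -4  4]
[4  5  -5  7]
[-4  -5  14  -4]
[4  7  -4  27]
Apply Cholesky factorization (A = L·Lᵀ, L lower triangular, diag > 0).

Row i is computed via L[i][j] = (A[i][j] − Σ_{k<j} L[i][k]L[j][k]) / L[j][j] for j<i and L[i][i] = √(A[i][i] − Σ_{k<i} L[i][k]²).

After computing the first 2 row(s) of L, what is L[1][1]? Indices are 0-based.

L[1][1] = 2

Step 1: L[0][0] = √(16) = 4.
  L[1][0] = (4) / L[0][0] = 1.
Step 2: L[1][1] = √(4) = 2.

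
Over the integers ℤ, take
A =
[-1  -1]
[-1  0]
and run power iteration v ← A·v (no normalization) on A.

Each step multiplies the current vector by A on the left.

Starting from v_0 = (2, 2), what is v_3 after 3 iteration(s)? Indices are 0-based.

v_0 = (2, 2).
v_1 = A·v_0 = (-4, -2).
v_2 = A·v_1 = (6, 4).
v_3 = A·v_2 = (-10, -6).

v_3 = (-10, -6)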